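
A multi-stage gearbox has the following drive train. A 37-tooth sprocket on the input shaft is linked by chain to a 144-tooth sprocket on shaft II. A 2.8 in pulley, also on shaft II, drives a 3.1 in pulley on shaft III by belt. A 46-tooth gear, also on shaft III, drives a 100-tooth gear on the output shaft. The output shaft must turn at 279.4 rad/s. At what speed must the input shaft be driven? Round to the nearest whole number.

2617 rad/s

Overall ratio R = 3.8919 × 1.1071 × 2.1739 = 9.3671.
Required input speed = output speed × R = 279.4 × 9.3671 = 2617.2 rad/s.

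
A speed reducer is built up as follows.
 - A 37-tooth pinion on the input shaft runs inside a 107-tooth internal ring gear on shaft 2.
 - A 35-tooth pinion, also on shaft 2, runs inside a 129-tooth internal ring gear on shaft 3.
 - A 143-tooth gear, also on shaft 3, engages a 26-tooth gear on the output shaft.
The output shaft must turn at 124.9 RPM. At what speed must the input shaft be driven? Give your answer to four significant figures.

242.0 RPM

Overall ratio R = 2.8919 × 3.6857 × 0.18182 = 1.9379.
Required input speed = output speed × R = 124.9 × 1.9379 = 242.05 RPM.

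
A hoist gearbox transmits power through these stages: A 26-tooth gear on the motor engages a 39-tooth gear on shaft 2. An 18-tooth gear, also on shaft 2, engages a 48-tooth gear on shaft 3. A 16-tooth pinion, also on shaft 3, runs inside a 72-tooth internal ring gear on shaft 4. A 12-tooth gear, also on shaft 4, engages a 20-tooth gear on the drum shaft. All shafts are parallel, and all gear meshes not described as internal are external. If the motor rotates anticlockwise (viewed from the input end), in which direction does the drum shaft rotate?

clockwise

the motor → shaft 2: external mesh, 1 reversal → CW.
shaft 2 → shaft 3: external mesh, 1 reversal → CCW.
shaft 3 → shaft 4: internal mesh, same direction → CCW.
shaft 4 → the drum shaft: external mesh, 1 reversal → CW.
3 reversals in total — an odd number — so the drum shaft turns opposite to the motor.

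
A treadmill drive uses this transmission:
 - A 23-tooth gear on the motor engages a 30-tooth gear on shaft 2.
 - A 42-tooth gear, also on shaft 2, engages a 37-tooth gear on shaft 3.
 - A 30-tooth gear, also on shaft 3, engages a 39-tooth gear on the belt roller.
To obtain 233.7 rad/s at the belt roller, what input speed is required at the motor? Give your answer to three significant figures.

Overall ratio R = 1.3043 × 0.88095 × 1.3 = 1.4938.
Required input speed = output speed × R = 233.7 × 1.4938 = 349.1 rad/s.

349 rad/s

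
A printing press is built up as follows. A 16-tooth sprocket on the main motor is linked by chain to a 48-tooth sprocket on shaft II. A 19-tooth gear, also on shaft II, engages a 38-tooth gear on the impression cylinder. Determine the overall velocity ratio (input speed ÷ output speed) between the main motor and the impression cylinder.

6

Each stage contributes driven/driver: chain 48/16 = 3, gear mesh 38/19 = 2.
Overall: 3 × 2 = 6.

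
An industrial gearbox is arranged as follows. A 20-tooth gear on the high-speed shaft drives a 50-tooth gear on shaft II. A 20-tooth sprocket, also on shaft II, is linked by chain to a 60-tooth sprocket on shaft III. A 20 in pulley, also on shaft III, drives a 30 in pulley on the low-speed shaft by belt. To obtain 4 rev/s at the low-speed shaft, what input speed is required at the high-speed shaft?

Overall ratio R = 2.5 × 3 × 1.5 = 11.25.
Required input speed = output speed × R = 4 × 11.25 = 45 rev/s.

45 rev/s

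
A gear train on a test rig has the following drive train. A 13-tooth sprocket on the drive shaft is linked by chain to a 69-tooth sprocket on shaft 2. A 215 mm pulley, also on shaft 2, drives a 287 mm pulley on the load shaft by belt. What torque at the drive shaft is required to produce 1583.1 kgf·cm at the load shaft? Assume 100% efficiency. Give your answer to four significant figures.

Overall ratio R = 5.3077 × 1.3349 = 7.0852.
Input torque = output torque / R = 1583.1 / 7.0852 = 223.44 kgf·cm.

223.4 kgf·cm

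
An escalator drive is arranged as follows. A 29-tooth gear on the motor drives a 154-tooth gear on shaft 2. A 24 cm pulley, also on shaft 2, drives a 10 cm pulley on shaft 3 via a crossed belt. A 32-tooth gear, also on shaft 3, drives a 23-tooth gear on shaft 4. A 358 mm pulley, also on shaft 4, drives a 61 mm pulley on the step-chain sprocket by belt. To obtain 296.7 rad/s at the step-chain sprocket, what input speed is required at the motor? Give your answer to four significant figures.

Overall ratio R = 5.3103 × 0.41667 × 0.71875 × 0.17039 = 0.27098.
Required input speed = output speed × R = 296.7 × 0.27098 = 80.4 rad/s.

80.40 rad/s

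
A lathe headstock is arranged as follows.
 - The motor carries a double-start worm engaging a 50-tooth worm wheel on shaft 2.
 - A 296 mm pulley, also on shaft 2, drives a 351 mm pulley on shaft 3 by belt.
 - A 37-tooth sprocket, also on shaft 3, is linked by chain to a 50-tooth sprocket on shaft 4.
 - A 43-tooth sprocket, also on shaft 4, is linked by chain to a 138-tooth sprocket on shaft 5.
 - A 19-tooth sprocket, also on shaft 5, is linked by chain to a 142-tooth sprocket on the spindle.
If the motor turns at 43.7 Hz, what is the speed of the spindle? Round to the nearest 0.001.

worm 50/2 = 25 → 43.7/25 = 1.748 Hz
belt 351/296 = 1.1858 → 1.748/1.1858 = 1.4741 Hz
chain 50/37 = 1.3514 → 1.4741/1.3514 = 1.0908 Hz
chain 138/43 = 3.2093 → 1.0908/3.2093 = 0.3399 Hz
chain 142/19 = 7.4737 → 0.3399/7.4737 = 0.045479 Hz

0.045 Hz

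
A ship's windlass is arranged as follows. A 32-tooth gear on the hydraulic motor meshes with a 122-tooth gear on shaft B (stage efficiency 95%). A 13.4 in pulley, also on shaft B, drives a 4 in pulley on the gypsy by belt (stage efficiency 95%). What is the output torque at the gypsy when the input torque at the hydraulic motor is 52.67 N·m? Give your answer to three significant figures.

gear mesh 122/32 = 3.8125 → τ = 52.67·3.8125·0.95 = 190.76 N·m
belt 4/13.4 = 0.29851 → τ = 190.76·0.29851·0.95 = 54.097 N·m

54.1 N·m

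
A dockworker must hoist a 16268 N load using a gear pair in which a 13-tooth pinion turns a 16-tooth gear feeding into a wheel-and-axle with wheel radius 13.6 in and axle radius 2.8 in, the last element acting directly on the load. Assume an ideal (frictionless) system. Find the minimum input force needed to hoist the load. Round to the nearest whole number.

Gear pair MA = 16/13 = 1.2308.
Wheel-and-axle MA = R/r = 13.6/2.8 = 4.8571.
Combined ideal MA = 1.2308 × 4.8571 = 5.978.
Effort = load / MA = 16268 / 5.978 = 2721.3 N.

2721 N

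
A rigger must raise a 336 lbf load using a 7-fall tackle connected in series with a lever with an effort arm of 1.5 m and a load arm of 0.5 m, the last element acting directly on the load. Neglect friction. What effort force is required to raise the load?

Block-and-tackle MA = number of supporting rope parts = 7.
Lever MA = effort arm / load arm = 1.5/0.5 = 3.
Combined ideal MA = 7 × 3 = 21.
Effort = load / MA = 336 / 21 = 16 lbf.

16 lbf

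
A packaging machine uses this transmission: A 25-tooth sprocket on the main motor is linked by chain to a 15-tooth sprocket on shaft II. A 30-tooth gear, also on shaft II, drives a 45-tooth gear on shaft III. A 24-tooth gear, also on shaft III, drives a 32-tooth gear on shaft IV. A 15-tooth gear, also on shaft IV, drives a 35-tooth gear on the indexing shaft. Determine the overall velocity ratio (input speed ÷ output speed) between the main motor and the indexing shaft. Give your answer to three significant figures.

Each stage contributes driven/driver: chain 15/25 = 0.6, gear mesh 45/30 = 1.5, gear mesh 32/24 = 1.3333, gear mesh 35/15 = 2.3333.
Overall: 0.6 × 1.5 × 1.3333 × 2.3333 = 2.8.

2.80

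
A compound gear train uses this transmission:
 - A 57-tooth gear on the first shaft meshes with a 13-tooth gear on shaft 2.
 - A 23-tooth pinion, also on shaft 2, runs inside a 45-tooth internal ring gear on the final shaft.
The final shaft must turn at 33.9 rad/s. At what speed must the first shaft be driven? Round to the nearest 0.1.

15.1 rad/s

Overall ratio R = 0.22807 × 1.9565 = 0.44622.
Required input speed = output speed × R = 33.9 × 0.44622 = 15.127 rad/s.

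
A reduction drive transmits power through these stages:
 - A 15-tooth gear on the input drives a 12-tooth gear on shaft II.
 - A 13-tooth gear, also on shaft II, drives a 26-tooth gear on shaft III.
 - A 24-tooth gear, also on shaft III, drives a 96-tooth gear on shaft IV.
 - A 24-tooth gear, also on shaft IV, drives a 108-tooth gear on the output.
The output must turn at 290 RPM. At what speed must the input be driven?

8352 RPM

Overall ratio R = 0.8 × 2 × 4 × 4.5 = 28.8.
Required input speed = output speed × R = 290 × 28.8 = 8352 RPM.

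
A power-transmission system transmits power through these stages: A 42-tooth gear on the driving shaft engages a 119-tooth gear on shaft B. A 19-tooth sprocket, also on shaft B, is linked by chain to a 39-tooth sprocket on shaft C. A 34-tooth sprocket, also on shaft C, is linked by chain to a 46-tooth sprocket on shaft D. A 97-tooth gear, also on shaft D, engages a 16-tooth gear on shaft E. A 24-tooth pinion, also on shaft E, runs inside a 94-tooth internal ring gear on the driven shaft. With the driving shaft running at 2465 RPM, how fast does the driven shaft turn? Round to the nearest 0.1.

484.9 RPM

gear mesh 119/42 = 2.8333 → 2465/2.8333 = 870 RPM
chain 39/19 = 2.0526 → 870/2.0526 = 423.85 RPM
chain 46/34 = 1.3529 → 423.85/1.3529 = 313.28 RPM
gear mesh 16/97 = 0.16495 → 313.28/0.16495 = 1899.2 RPM
internal gear 94/24 = 3.9167 → 1899.2/3.9167 = 484.91 RPM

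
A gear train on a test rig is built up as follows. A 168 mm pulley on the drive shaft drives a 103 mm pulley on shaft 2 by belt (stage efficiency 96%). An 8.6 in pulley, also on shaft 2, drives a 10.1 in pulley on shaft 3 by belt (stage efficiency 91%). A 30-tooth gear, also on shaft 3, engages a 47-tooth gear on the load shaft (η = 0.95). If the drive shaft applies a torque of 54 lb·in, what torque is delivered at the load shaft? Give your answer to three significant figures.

After the belt (103/168): 54 × 0.6131 × 0.96 = 31.783 lb·in
After the belt (10.1/8.6): 31.783 × 1.1744 × 0.91 = 33.967 lb·in
After the gear mesh (47/30): 33.967 × 1.5667 × 0.95 = 50.554 lb·in

50.6 lb·in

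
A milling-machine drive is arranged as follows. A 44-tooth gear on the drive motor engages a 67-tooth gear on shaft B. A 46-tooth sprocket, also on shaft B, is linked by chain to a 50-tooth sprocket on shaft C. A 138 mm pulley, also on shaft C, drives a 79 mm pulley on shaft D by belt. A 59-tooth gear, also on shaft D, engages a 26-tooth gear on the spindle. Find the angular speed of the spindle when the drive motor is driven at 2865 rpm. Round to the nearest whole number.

6862 rpm

gear mesh 67/44 = 1.5227 → 2865/1.5227 = 1881.5 rpm
chain 50/46 = 1.087 → 1881.5/1.087 = 1731 rpm
belt 79/138 = 0.57246 → 1731/0.57246 = 3023.7 rpm
gear mesh 26/59 = 0.44068 → 3023.7/0.44068 = 6861.5 rpm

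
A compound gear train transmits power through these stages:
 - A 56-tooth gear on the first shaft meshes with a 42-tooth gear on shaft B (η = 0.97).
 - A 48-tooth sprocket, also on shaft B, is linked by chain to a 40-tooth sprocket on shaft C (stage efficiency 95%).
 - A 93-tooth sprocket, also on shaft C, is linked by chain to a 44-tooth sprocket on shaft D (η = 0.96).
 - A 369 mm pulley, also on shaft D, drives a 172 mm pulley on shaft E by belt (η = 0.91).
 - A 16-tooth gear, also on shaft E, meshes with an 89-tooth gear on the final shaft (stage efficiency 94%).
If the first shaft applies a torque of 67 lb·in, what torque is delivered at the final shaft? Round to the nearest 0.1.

gear mesh 42/56 = 0.75 → τ = 67·0.75·0.97 = 48.742 lb·in
chain 40/48 = 0.83333 → τ = 48.742·0.83333·0.95 = 38.588 lb·in
chain 44/93 = 0.47312 → τ = 38.588·0.47312·0.96 = 17.526 lb·in
belt 172/369 = 0.46612 → τ = 17.526·0.46612·0.91 = 7.4342 lb·in
gear mesh 89/16 = 5.5625 → τ = 7.4342·5.5625·0.94 = 38.872 lb·in

38.9 lb·in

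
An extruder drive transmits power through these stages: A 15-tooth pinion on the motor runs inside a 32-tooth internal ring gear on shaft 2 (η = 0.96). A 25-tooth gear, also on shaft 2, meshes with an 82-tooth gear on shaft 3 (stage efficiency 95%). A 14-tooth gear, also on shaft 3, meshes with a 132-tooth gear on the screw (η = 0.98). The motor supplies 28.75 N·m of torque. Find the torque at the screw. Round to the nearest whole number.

Internal gear: ratio = 32/15 = 2.1333; torque at shaft 2 = 28.75 × 2.1333 × 0.96 = 58.88 N·m.
Gear mesh: ratio = 82/25 = 3.28; torque at shaft 3 = 58.88 × 3.28 × 0.95 = 183.47 N·m.
Gear mesh: ratio = 132/14 = 9.4286; torque at the screw = 183.47 × 9.4286 × 0.98 = 1695.3 N·m.

1695 N·m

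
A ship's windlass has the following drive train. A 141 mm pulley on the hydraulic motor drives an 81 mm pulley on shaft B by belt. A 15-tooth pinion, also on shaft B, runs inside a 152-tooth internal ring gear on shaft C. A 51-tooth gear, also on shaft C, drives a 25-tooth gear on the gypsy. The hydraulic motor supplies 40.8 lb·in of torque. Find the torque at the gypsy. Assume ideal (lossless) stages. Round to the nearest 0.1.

116.4 lb·in

belt 81/141 = 0.57447 → τ = 40.8·0.57447 = 23.438 lb·in
internal gear 152/15 = 10.133 → τ = 23.438·10.133 = 237.51 lb·in
gear mesh 25/51 = 0.4902 → τ = 237.51·0.4902 = 116.43 lb·in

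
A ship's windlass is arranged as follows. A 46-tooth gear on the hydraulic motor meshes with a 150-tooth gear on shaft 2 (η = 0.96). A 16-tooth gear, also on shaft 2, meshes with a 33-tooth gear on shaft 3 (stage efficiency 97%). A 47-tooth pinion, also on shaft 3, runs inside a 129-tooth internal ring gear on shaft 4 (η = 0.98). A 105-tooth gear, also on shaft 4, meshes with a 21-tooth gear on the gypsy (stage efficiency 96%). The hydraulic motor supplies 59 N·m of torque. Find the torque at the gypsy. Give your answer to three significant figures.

After the gear mesh (150/46): 59 × 3.2609 × 0.96 = 184.7 N·m
After the gear mesh (33/16): 184.7 × 2.0625 × 0.97 = 369.51 N·m
After the internal gear (129/47): 369.51 × 2.7447 × 0.98 = 993.89 N·m
After the gear mesh (21/105): 993.89 × 0.2 × 0.96 = 190.83 N·m

191 N·m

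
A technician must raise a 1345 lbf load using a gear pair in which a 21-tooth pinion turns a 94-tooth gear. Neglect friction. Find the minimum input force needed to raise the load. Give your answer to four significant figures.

Gear pair MA = 94/21 = 4.4762.
Effort = load / MA = 1345 / 4.4762 = 300.48 lbf.

300.5 lbf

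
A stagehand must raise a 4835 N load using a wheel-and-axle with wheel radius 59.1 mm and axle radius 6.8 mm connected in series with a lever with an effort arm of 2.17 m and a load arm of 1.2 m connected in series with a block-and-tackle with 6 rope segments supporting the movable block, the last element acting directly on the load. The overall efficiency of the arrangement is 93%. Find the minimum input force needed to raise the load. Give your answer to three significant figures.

55.1 N

Wheel-and-axle MA = R/r = 59.1/6.8 = 8.6912.
Lever MA = effort arm / load arm = 2.17/1.2 = 1.8083.
Block-and-tackle MA = number of supporting rope parts = 6.
Combined ideal MA = 8.6912 × 1.8083 × 6 = 94.299.
Actual MA = 94.299 × 0.93 = 87.698.
Effort = load / actual MA = 4835 / 87.698 = 55.132 N.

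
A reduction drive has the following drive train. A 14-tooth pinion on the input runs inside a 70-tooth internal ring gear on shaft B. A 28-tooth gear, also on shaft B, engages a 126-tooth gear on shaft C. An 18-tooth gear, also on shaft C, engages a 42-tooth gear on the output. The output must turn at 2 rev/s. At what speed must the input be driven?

Overall ratio R = 5 × 4.5 × 2.3333 = 52.5.
Required input speed = output speed × R = 2 × 52.5 = 105 rev/s.

105 rev/s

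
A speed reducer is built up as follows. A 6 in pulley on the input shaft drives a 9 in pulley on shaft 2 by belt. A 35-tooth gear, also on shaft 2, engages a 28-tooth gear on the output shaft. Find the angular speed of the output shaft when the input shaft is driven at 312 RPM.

belt 9/6 = 1.5 → 312/1.5 = 208 RPM
gear mesh 28/35 = 0.8 → 208/0.8 = 260 RPM

260 RPM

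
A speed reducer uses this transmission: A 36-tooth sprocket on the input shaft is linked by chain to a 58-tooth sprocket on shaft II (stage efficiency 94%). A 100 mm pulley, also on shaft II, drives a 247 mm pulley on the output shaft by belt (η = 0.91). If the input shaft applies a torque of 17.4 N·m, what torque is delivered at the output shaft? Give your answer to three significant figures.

After the chain (58/36): 17.4 × 1.6111 × 0.94 = 26.351 N·m
After the belt (247/100): 26.351 × 2.47 × 0.91 = 59.23 N·m

59.2 N·m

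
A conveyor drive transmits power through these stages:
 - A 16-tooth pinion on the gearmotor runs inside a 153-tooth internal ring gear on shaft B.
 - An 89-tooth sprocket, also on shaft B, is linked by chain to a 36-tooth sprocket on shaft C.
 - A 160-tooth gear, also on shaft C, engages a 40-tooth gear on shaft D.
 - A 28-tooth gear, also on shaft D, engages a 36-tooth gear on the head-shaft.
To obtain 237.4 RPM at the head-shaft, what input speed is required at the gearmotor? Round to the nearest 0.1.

Overall ratio R = 9.5625 × 0.40449 × 0.25 × 1.2857 = 1.2433.
Required input speed = output speed × R = 237.4 × 1.2433 = 295.15 RPM.

295.2 RPM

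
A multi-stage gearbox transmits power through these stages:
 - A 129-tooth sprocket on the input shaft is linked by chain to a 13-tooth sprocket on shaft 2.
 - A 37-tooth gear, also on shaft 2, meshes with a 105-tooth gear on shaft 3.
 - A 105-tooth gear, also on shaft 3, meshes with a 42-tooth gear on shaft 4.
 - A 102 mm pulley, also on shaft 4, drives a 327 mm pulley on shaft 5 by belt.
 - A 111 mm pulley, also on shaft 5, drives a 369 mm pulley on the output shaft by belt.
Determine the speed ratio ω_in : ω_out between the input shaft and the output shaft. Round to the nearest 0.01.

1.22

Each stage contributes driven/driver: chain 13/129 = 0.10078, gear mesh 105/37 = 2.8378, gear mesh 42/105 = 0.4, belt 327/102 = 3.2059, belt 369/111 = 3.3243.
Overall: 0.10078 × 2.8378 × 0.4 × 3.2059 × 3.3243 = 1.2191.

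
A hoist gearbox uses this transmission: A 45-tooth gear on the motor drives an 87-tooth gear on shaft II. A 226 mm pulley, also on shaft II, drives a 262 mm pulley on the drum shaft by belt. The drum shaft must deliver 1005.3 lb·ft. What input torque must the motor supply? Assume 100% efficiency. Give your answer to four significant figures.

448.5 lb·ft

Overall ratio R = 1.9333 × 1.1593 = 2.2413.
Input torque = output torque / R = 1005.3 / 2.2413 = 448.53 lb·ft.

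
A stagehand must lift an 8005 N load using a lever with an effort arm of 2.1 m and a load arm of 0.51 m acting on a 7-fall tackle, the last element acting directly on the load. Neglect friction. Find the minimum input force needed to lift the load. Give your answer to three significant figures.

Lever MA = effort arm / load arm = 2.1/0.51 = 4.1176.
Block-and-tackle MA = number of supporting rope parts = 7.
Combined ideal MA = 4.1176 × 7 = 28.824.
Effort = load / MA = 8005 / 28.824 = 277.72 N.

278 N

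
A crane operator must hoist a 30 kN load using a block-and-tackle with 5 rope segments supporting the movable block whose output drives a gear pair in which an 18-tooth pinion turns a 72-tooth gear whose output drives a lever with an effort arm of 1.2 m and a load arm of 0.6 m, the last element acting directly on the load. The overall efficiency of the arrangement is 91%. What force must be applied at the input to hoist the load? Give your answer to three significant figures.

0.824 kN

Block-and-tackle MA = number of supporting rope parts = 5.
Gear pair MA = 72/18 = 4.
Lever MA = effort arm / load arm = 1.2/0.6 = 2.
Combined ideal MA = 5 × 4 × 2 = 40.
Actual MA = 40 × 0.91 = 36.4.
Effort = load / actual MA = 30 / 36.4 = 0.82418 kN.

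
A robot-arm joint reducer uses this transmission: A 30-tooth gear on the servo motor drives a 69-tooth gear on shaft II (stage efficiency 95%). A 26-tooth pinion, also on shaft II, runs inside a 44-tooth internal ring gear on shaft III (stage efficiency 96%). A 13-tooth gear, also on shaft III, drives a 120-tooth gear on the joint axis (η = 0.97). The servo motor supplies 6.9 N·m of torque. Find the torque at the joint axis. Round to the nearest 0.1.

219.3 N·m

Gear mesh: ratio = 69/30 = 2.3; torque at shaft II = 6.9 × 2.3 × 0.95 = 15.076 N·m.
Internal gear: ratio = 44/26 = 1.6923; torque at shaft III = 15.076 × 1.6923 × 0.96 = 24.494 N·m.
Gear mesh: ratio = 120/13 = 9.2308; torque at the joint axis = 24.494 × 9.2308 × 0.97 = 219.31 N·m.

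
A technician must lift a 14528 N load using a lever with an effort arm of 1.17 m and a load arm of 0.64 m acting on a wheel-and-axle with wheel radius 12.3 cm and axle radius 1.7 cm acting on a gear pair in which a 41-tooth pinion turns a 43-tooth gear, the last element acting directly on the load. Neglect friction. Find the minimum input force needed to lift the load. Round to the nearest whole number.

Lever MA = effort arm / load arm = 1.17/0.64 = 1.8281.
Wheel-and-axle MA = R/r = 12.3/1.7 = 7.2353.
Gear pair MA = 43/41 = 1.0488.
Combined ideal MA = 1.8281 × 7.2353 × 1.0488 = 13.872.
Effort = load / MA = 14528 / 13.872 = 1047.3 N.

1047 N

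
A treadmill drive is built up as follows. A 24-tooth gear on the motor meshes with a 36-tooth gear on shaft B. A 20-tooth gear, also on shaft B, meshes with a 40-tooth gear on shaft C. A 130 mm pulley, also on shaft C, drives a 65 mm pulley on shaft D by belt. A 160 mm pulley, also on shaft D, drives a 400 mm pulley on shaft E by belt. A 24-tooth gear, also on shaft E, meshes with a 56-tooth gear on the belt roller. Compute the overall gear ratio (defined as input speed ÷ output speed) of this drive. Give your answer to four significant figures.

8.750

Each stage contributes driven/driver: gear mesh 36/24 = 1.5, gear mesh 40/20 = 2, belt 65/130 = 0.5, belt 400/160 = 2.5, gear mesh 56/24 = 2.3333.
Overall: 1.5 × 2 × 0.5 × 2.5 × 2.3333 = 8.75.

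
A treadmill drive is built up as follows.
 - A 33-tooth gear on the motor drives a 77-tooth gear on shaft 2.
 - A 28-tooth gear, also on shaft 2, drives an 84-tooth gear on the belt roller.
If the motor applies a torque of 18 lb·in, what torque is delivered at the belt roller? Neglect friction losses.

126 lb·in

gear mesh 77/33 = 2.3333 → τ = 18·2.3333 = 42 lb·in
gear mesh 84/28 = 3 → τ = 42·3 = 126 lb·in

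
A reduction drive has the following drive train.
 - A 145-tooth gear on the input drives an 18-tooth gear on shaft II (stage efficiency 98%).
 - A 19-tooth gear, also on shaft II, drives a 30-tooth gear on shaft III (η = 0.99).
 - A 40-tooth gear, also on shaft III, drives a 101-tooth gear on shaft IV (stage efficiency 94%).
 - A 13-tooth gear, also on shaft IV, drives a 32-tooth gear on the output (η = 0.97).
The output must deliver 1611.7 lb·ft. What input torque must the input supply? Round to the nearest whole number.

Overall ratio R = 0.12414 × 1.5789 × 2.525 × 2.4615 = 1.2183; overall efficiency η = 0.98 × 0.99 × 0.94 × 0.97 = 0.8846.
Input torque = output torque / (R × η) = 1611.7 / (1.2183 × 0.8846) = 1495.5 lb·ft.

1495 lb·ft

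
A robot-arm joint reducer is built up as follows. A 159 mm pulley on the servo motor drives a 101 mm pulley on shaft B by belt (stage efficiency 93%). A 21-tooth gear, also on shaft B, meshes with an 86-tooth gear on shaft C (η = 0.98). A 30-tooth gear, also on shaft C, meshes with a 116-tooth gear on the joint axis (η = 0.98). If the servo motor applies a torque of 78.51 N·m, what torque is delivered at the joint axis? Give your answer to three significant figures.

705 N·m

Belt: ratio = 101/159 = 0.63522; torque at shaft B = 78.51 × 0.63522 × 0.93 = 46.38 N·m.
Gear mesh: ratio = 86/21 = 4.0952; torque at shaft C = 46.38 × 4.0952 × 0.98 = 186.14 N·m.
Gear mesh: ratio = 116/30 = 3.8667; torque at the joint axis = 186.14 × 3.8667 × 0.98 = 705.34 N·m.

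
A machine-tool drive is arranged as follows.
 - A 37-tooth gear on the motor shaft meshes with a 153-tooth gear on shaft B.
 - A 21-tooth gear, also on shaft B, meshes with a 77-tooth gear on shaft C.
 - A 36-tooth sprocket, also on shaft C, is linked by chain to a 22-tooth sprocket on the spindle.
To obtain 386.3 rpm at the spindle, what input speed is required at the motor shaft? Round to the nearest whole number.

3579 rpm

Overall ratio R = 4.1351 × 3.6667 × 0.61111 = 9.2658.
Required input speed = output speed × R = 386.3 × 9.2658 = 3579.4 rpm.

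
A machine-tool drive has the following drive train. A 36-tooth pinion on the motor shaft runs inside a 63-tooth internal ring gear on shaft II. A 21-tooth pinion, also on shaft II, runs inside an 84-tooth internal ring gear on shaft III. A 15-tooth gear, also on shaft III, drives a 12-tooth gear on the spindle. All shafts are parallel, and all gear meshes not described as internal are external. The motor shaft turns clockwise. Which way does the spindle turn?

counterclockwise

the motor shaft → shaft II: internal mesh, same direction → CW.
shaft II → shaft III: internal mesh, same direction → CW.
shaft III → the spindle: external mesh, 1 reversal → CCW.
1 reversal in total — an odd number — so the spindle turns opposite to the motor shaft.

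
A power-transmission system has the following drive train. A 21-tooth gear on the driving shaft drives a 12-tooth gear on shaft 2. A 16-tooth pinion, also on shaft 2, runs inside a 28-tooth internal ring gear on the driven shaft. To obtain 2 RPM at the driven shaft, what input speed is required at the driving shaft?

Overall ratio R = 0.57143 × 1.75 = 1.
Required input speed = output speed × R = 2 × 1 = 2 RPM.

2 RPM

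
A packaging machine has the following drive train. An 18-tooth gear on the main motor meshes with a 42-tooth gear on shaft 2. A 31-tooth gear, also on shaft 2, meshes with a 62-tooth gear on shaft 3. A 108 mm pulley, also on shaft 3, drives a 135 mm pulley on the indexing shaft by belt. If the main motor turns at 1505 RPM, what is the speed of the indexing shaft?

Gear mesh: ratio = 42/18 = 2.3333, so shaft 2 turns at 1505 / 2.3333 = 645 RPM.
Gear mesh: ratio = 62/31 = 2, so shaft 3 turns at 645 / 2 = 322.5 RPM.
Belt: ratio = 135/108 = 1.25, so the indexing shaft turns at 322.5 / 1.25 = 258 RPM.

258 RPM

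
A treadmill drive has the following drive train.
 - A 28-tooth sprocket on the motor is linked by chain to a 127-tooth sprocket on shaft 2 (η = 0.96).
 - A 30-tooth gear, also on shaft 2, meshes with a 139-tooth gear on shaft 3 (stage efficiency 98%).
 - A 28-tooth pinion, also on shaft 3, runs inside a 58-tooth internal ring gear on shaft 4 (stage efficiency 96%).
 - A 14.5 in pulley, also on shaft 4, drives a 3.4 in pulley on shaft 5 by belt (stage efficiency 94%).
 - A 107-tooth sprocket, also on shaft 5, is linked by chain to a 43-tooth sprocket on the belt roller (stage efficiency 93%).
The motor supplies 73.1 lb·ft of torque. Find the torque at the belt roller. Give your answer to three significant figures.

237 lb·ft

chain 127/28 = 4.5357 → τ = 73.1·4.5357·0.96 = 318.3 lb·ft
gear mesh 139/30 = 4.6333 → τ = 318.3·4.6333·0.98 = 1445.3 lb·ft
internal gear 58/28 = 2.0714 → τ = 1445.3·2.0714·0.96 = 2874.1 lb·ft
belt 3.4/14.5 = 0.23448 → τ = 2874.1·0.23448·0.94 = 633.48 lb·ft
chain 43/107 = 0.40187 → τ = 633.48·0.40187·0.93 = 236.76 lb·ft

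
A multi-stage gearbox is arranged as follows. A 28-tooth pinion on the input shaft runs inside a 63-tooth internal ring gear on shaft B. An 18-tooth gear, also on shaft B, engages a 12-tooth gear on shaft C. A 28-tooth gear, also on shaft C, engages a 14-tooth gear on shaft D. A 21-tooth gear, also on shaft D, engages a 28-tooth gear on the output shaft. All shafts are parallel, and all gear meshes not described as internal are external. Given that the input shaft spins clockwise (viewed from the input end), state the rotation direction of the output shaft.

the input shaft → shaft B: internal mesh, same direction → CW.
shaft B → shaft C: external mesh, 1 reversal → CCW.
shaft C → shaft D: external mesh, 1 reversal → CW.
shaft D → the output shaft: external mesh, 1 reversal → CCW.
3 reversals in total — an odd number — so the output shaft turns opposite to the input shaft.

counterclockwise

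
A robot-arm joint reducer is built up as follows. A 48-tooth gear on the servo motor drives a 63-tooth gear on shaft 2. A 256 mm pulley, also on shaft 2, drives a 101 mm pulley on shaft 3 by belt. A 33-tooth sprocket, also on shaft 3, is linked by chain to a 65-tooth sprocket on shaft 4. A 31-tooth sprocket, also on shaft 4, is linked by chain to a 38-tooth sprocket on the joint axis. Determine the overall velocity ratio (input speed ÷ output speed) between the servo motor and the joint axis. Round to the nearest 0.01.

Each stage contributes driven/driver: gear mesh 63/48 = 1.3125, belt 101/256 = 0.39453, chain 65/33 = 1.9697, chain 38/31 = 1.2258.
Overall: 1.3125 × 0.39453 × 1.9697 × 1.2258 = 1.2503.

1.25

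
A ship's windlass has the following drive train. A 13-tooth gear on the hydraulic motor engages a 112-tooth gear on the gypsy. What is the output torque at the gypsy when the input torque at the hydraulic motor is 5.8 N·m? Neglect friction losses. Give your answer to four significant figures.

Gear mesh: ratio = 112/13 = 8.6154; torque at the gypsy = 5.8 × 8.6154 = 49.969 N·m.

49.97 N·m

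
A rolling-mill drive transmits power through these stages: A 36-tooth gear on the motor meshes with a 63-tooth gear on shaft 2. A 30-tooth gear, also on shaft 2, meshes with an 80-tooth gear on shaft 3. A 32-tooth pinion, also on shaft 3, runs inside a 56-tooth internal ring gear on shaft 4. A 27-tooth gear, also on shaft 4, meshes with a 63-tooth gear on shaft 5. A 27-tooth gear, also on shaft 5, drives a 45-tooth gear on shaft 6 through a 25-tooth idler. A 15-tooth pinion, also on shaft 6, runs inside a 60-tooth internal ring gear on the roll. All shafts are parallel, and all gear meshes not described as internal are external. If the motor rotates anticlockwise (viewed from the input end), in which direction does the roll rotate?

clockwise

the motor → shaft 2: external mesh, 1 reversal → CW.
shaft 2 → shaft 3: external mesh, 1 reversal → CCW.
shaft 3 → shaft 4: internal mesh, same direction → CCW.
shaft 4 → shaft 5: external mesh, 1 reversal → CW.
shaft 5 → shaft 6: driver → idler → driven is 2 external meshes, 2 reversals → CW.
shaft 6 → the roll: internal mesh, same direction → CW.
5 reversals in total — an odd number — so the roll turns opposite to the motor.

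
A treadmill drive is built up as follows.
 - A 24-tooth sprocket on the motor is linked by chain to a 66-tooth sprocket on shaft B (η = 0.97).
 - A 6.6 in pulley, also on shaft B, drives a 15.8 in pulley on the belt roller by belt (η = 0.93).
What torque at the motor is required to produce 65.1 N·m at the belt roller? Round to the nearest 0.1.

11.0 N·m

Overall ratio R = 2.75 × 2.3939 = 6.5833; overall efficiency η = 0.97 × 0.93 = 0.9021.
Input torque = output torque / (R × η) = 65.1 / (6.5833 × 0.9021) = 10.962 N·m.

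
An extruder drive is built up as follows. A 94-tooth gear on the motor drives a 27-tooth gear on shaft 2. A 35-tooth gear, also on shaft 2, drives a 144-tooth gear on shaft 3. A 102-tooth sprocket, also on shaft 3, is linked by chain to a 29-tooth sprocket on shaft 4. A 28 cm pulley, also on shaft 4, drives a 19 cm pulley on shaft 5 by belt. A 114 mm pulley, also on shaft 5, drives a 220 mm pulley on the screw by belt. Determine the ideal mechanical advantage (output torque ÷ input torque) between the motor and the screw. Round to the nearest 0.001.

Each stage contributes driven/driver: gear mesh 27/94 = 0.28723, gear mesh 144/35 = 4.1143, chain 29/102 = 0.28431, belt 19/28 = 0.67857, belt 220/114 = 1.9298.
Overall: 0.28723 × 4.1143 × 0.28431 × 0.67857 × 1.9298 = 0.43999.

0.440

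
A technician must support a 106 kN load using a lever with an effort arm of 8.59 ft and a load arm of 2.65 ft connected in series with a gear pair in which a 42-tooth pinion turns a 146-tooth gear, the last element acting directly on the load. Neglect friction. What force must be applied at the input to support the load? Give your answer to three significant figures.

Lever MA = effort arm / load arm = 8.59/2.65 = 3.2415.
Gear pair MA = 146/42 = 3.4762.
Combined ideal MA = 3.2415 × 3.4762 = 11.268.
Effort = load / MA = 106 / 11.268 = 9.4071 kN.

9.41 kN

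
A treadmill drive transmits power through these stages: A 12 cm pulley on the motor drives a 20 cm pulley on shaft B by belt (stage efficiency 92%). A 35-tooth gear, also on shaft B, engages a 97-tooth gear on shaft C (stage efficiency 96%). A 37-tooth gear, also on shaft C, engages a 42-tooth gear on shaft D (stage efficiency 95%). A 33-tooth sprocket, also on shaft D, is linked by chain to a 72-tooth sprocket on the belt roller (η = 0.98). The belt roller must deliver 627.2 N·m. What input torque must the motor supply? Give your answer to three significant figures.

66.7 N·m

Overall ratio R = 1.6667 × 2.7714 × 1.1351 × 2.1818 = 11.44; overall efficiency η = 0.92 × 0.96 × 0.95 × 0.98 = 0.8223.
Input torque = output torque / (R × η) = 627.2 / (11.44 × 0.8223) = 66.677 N·m.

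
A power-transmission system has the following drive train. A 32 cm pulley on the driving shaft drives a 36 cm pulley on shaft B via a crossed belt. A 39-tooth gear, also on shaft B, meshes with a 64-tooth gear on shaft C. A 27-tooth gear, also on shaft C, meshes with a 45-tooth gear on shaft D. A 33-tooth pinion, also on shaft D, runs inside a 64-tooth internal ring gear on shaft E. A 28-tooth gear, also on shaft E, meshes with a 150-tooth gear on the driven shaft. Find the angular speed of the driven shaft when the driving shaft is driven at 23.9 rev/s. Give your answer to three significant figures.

Belt: ratio = 36/32 = 1.125, so shaft B turns at 23.9 / 1.125 = 21.244 rev/s.
Gear mesh: ratio = 64/39 = 1.641, so shaft C turns at 21.244 / 1.641 = 12.946 rev/s.
Gear mesh: ratio = 45/27 = 1.6667, so shaft D turns at 12.946 / 1.6667 = 7.7675 rev/s.
Internal gear: ratio = 64/33 = 1.9394, so shaft E turns at 7.7675 / 1.9394 = 4.0051 rev/s.
Gear mesh: ratio = 150/28 = 5.3571, so the driven shaft turns at 4.0051 / 5.3571 = 0.74762 rev/s.

0.748 rev/s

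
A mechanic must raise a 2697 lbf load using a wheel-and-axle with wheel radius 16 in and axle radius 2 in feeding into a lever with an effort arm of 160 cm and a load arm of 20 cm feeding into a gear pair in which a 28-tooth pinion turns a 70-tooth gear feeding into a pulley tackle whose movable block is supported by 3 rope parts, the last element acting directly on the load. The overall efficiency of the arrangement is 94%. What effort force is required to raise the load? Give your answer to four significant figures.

5.977 lbf

Wheel-and-axle MA = R/r = 16/2 = 8.
Lever MA = effort arm / load arm = 160/20 = 8.
Gear pair MA = 70/28 = 2.5.
Block-and-tackle MA = number of supporting rope parts = 3.
Combined ideal MA = 8 × 8 × 2.5 × 3 = 480.
Actual MA = 480 × 0.94 = 451.2.
Effort = load / actual MA = 2697 / 451.2 = 5.9774 lbf.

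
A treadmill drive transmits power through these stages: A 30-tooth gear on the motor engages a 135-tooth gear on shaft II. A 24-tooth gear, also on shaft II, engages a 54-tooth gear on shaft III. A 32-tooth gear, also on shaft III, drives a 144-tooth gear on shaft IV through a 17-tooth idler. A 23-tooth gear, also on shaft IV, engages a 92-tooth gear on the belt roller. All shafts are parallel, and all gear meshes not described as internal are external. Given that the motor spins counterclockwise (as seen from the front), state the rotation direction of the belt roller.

the motor → shaft II: external mesh, 1 reversal → CW.
shaft II → shaft III: external mesh, 1 reversal → CCW.
shaft III → shaft IV: driver → idler → driven is 2 external meshes, 2 reversals → CCW.
shaft IV → the belt roller: external mesh, 1 reversal → CW.
5 reversals in total — an odd number — so the belt roller turns opposite to the motor.

clockwise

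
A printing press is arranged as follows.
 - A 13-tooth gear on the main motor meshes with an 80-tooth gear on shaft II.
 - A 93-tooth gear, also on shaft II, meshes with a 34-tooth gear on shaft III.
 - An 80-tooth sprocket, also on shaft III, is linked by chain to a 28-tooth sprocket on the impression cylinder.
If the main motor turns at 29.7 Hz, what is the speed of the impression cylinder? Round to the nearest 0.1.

37.7 Hz

gear mesh 80/13 = 6.1538 → 29.7/6.1538 = 4.8262 Hz
gear mesh 34/93 = 0.36559 → 4.8262/0.36559 = 13.201 Hz
chain 28/80 = 0.35 → 13.201/0.35 = 37.718 Hz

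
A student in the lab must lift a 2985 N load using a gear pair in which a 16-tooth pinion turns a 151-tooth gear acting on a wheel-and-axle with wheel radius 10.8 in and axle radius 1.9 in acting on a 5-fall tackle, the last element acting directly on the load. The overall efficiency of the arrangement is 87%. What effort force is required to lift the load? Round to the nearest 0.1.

Gear pair MA = 151/16 = 9.4375.
Wheel-and-axle MA = R/r = 10.8/1.9 = 5.6842.
Block-and-tackle MA = number of supporting rope parts = 5.
Combined ideal MA = 9.4375 × 5.6842 × 5 = 268.22.
Actual MA = 268.22 × 0.87 = 233.35.
Effort = load / actual MA = 2985 / 233.35 = 12.792 N.

12.8 N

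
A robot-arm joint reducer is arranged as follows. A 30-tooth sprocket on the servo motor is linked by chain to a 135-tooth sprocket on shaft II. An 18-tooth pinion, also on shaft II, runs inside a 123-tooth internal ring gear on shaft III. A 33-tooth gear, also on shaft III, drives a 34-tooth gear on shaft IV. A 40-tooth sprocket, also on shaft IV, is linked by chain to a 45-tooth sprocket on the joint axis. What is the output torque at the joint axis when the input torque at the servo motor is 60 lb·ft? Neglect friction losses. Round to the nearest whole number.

2139 lb·ft

chain 135/30 = 4.5 → τ = 60·4.5 = 270 lb·ft
internal gear 123/18 = 6.8333 → τ = 270·6.8333 = 1845 lb·ft
gear mesh 34/33 = 1.0303 → τ = 1845·1.0303 = 1900.9 lb·ft
chain 45/40 = 1.125 → τ = 1900.9·1.125 = 2138.5 lb·ft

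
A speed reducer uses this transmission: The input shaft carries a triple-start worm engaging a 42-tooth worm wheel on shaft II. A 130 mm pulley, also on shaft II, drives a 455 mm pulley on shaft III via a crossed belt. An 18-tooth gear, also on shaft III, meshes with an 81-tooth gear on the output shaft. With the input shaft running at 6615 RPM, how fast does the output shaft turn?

30 RPM

worm 42/3 = 14 → 6615/14 = 472.5 RPM
belt 455/130 = 3.5 → 472.5/3.5 = 135 RPM
gear mesh 81/18 = 4.5 → 135/4.5 = 30 RPM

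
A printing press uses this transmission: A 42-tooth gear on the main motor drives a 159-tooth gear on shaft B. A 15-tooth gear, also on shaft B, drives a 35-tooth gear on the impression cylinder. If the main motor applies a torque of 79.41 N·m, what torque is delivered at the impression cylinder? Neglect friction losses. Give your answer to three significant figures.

gear mesh 159/42 = 3.7857 → τ = 79.41·3.7857 = 300.62 N·m
gear mesh 35/15 = 2.3333 → τ = 300.62·2.3333 = 701.45 N·m

701 N·m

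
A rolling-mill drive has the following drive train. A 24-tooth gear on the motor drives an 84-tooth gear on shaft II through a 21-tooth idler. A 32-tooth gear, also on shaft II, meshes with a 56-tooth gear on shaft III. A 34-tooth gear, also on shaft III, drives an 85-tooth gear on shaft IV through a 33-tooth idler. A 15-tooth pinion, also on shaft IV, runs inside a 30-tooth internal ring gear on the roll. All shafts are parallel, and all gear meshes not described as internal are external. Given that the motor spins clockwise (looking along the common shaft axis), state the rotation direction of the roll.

counterclockwise

the motor → shaft II: driver → idler → driven is 2 external meshes, 2 reversals → CW.
shaft II → shaft III: external mesh, 1 reversal → CCW.
shaft III → shaft IV: driver → idler → driven is 2 external meshes, 2 reversals → CCW.
shaft IV → the roll: internal mesh, same direction → CCW.
5 reversals in total — an odd number — so the roll turns opposite to the motor.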